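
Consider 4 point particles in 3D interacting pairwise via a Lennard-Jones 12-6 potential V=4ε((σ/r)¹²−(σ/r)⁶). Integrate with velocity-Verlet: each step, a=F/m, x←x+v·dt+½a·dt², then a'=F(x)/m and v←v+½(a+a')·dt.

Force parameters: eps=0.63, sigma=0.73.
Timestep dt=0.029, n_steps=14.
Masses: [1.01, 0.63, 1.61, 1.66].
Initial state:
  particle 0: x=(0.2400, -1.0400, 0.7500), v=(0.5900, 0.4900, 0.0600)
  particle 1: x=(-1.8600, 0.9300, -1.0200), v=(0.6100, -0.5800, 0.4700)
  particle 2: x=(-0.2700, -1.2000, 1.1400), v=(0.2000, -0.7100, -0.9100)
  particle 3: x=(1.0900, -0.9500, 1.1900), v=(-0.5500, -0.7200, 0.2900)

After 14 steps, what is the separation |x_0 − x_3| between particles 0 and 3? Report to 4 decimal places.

step 0: x0=(0.2400, -1.0400, 0.7500) x1=(-1.8600, 0.9300, -1.0200) x2=(-0.2700, -1.2000, 1.1400) x3=(1.0900, -0.9500, 1.1900)
step 1: x0=(0.2923, -1.0149, 0.7257) x1=(-1.8423, 0.9132, -1.0064) x2=(-0.2858, -1.2274, 1.1302) x3=(1.0736, -0.9709, 1.1982)
step 2: x0=(0.3573, -0.9856, 0.6944) x1=(-1.8246, 0.8964, -0.9927) x2=(-0.3085, -1.2573, 1.1253) x3=(1.0561, -0.9919, 1.2058)
step 3: x0=(0.4229, -0.9565, 0.6644) x1=(-1.8069, 0.8795, -0.9791) x2=(-0.3308, -1.2871, 1.1201) x3=(1.0379, -1.0130, 1.2129)
step 4: x0=(0.4874, -0.9280, 0.6355) x1=(-1.7892, 0.8627, -0.9655) x2=(-0.3520, -1.3165, 1.1145) x3=(1.0194, -1.0340, 1.2199)
step 5: x0=(0.5500, -0.8998, 0.6058) x1=(-1.7715, 0.8459, -0.9518) x2=(-0.3727, -1.3456, 1.1086) x3=(1.0014, -1.0552, 1.2276)
step 6: x0=(0.6101, -0.8711, 0.5739) x1=(-1.7538, 0.8291, -0.9382) x2=(-0.3929, -1.3745, 1.1025) x3=(0.9845, -1.0768, 1.2368)
step 7: x0=(0.6688, -0.8420, 0.5399) x1=(-1.7361, 0.8122, -0.9246) x2=(-0.4128, -1.4033, 1.0962) x3=(0.9682, -1.0988, 1.2474)
step 8: x0=(0.7270, -0.8127, 0.5056) x1=(-1.7185, 0.7954, -0.9109) x2=(-0.4325, -1.4320, 1.0900) x3=(0.9520, -1.1209, 1.2582)
step 9: x0=(0.7854, -0.7839, 0.4722) x1=(-1.7008, 0.7786, -0.8973) x2=(-0.4520, -1.4606, 1.0837) x3=(0.9355, -1.1429, 1.2685)
step 10: x0=(0.8440, -0.7558, 0.4403) x1=(-1.6831, 0.7618, -0.8837) x2=(-0.4714, -1.4892, 1.0774) x3=(0.9187, -1.1644, 1.2778)
step 11: x0=(0.9026, -0.7284, 0.4100) x1=(-1.6654, 0.7449, -0.8700) x2=(-0.4907, -1.5178, 1.0711) x3=(0.9018, -1.1856, 1.2863)
step 12: x0=(0.9613, -0.7017, 0.3809) x1=(-1.6477, 0.7281, -0.8564) x2=(-0.5099, -1.5464, 1.0648) x3=(0.8848, -1.2063, 1.2940)
step 13: x0=(1.0198, -0.6756, 0.3527) x1=(-1.6300, 0.7113, -0.8427) x2=(-0.5290, -1.5749, 1.0585) x3=(0.8678, -1.2268, 1.3010)
step 14: x0=(1.0782, -0.6498, 0.3253) x1=(-1.6123, 0.6944, -0.8291) x2=(-0.5480, -1.6034, 1.0523) x3=(0.8508, -1.2470, 1.3077)

1.1720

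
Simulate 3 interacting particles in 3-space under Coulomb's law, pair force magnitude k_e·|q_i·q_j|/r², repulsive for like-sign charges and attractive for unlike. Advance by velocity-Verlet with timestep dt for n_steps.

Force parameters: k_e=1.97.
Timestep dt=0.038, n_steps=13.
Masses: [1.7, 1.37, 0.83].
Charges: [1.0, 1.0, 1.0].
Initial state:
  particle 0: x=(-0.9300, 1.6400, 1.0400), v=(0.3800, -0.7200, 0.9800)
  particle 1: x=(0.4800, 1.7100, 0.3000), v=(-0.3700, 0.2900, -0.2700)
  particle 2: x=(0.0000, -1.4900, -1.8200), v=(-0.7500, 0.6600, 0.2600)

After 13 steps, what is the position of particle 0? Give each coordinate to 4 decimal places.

step 0: x0=(-0.9300, 1.6400, 1.0400) x1=(0.4800, 1.7100, 0.3000) x2=(0.0000, -1.4900, -1.8200)
step 1: x0=(-0.9159, 1.6127, 1.0774) x1=(0.4663, 1.7211, 0.2896) x2=(-0.0285, -1.4651, -1.8102)
step 2: x0=(-0.9023, 1.5853, 1.1152) x1=(0.4533, 1.7324, 0.2788) x2=(-0.0570, -1.4405, -1.8007)
step 3: x0=(-0.8893, 1.5580, 1.1534) x1=(0.4411, 1.7438, 0.2678) x2=(-0.0855, -1.4162, -1.7915)
step 4: x0=(-0.8769, 1.5307, 1.1921) x1=(0.4295, 1.7555, 0.2563) x2=(-0.1139, -1.3923, -1.7825)
step 5: x0=(-0.8650, 1.5033, 1.2311) x1=(0.4186, 1.7674, 0.2445) x2=(-0.1424, -1.3687, -1.7738)
step 6: x0=(-0.8536, 1.4759, 1.2706) x1=(0.4083, 1.7795, 0.2323) x2=(-0.1709, -1.3454, -1.7653)
step 7: x0=(-0.8427, 1.4485, 1.3106) x1=(0.3986, 1.7919, 0.2197) x2=(-0.1994, -1.3224, -1.7571)
step 8: x0=(-0.8322, 1.4210, 1.3510) x1=(0.3895, 1.8046, 0.2067) x2=(-0.2279, -1.2998, -1.7492)
step 9: x0=(-0.8222, 1.3935, 1.3918) x1=(0.3808, 1.8176, 0.1933) x2=(-0.2564, -1.2775, -1.7415)
step 10: x0=(-0.8125, 1.3658, 1.4331) x1=(0.3727, 1.8308, 0.1795) x2=(-0.2849, -1.2556, -1.7341)
step 11: x0=(-0.8032, 1.3381, 1.4749) x1=(0.3651, 1.8444, 0.1654) x2=(-0.3135, -1.2340, -1.7271)
step 12: x0=(-0.7942, 1.3104, 1.5170) x1=(0.3578, 1.8582, 0.1508) x2=(-0.3420, -1.2127, -1.7203)
step 13: x0=(-0.7855, 1.2825, 1.5597) x1=(0.3510, 1.8724, 0.1360) x2=(-0.3706, -1.1918, -1.7138)

(-0.7855, 1.2825, 1.5597)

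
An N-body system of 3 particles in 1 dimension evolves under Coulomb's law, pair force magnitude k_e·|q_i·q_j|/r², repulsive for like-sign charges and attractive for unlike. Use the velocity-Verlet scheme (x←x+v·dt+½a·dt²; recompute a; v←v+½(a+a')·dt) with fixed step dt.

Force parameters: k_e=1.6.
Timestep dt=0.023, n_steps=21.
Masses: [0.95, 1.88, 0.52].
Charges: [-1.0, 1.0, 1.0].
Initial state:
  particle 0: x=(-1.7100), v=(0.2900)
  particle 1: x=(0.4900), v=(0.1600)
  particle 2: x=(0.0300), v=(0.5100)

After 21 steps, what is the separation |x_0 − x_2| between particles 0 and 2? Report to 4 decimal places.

0.5176

step 0: x0=(-1.7100) x1=(0.4900) x2=(0.0300)
step 1: x0=(-1.7031) x1=(0.4947) x2=(0.0376)
step 2: x0=(-1.6957) x1=(0.5015) x2=(0.0369)
step 3: x0=(-1.6878) x1=(0.5102) x2=(0.0281)
step 4: x0=(-1.6795) x1=(0.5208) x2=(0.0118)
step 5: x0=(-1.6706) x1=(0.5330) x2=(-0.0115)
step 6: x0=(-1.6613) x1=(0.5467) x2=(-0.0407)
step 7: x0=(-1.6514) x1=(0.5616) x2=(-0.0754)
step 8: x0=(-1.6410) x1=(0.5775) x2=(-0.1146)
step 9: x0=(-1.6300) x1=(0.5942) x2=(-0.1580)
step 10: x0=(-1.6184) x1=(0.6117) x2=(-0.2050)
step 11: x0=(-1.6062) x1=(0.6297) x2=(-0.2553)
step 12: x0=(-1.5933) x1=(0.6482) x2=(-0.3086)
step 13: x0=(-1.5798) x1=(0.6671) x2=(-0.3646)
step 14: x0=(-1.5654) x1=(0.6864) x2=(-0.4232)
step 15: x0=(-1.5502) x1=(0.7059) x2=(-0.4844)
step 16: x0=(-1.5340) x1=(0.7257) x2=(-0.5482)
step 17: x0=(-1.5167) x1=(0.7456) x2=(-0.6146)
step 18: x0=(-1.4982) x1=(0.7657) x2=(-0.6840)
step 19: x0=(-1.4781) x1=(0.7860) x2=(-0.7566)
step 20: x0=(-1.4562) x1=(0.8063) x2=(-0.8329)
step 21: x0=(-1.4317) x1=(0.8267) x2=(-0.9141)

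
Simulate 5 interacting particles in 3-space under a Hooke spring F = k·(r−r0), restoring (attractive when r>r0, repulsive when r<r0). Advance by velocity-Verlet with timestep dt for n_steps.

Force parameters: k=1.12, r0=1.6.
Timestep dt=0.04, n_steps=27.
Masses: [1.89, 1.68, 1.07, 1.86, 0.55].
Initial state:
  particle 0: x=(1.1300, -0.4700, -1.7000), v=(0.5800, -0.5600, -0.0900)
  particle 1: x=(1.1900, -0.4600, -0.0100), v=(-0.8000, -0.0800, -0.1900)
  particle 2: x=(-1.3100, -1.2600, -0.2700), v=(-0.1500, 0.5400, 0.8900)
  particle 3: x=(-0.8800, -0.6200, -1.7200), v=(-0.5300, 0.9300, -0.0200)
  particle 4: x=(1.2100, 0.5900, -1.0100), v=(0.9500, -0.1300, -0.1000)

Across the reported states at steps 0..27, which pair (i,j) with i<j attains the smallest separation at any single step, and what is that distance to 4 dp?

pair (1,2), distance 0.5939

step 0: x0=(1.1300, -0.4700, -1.7000) x1=(1.1900, -0.4600, -0.0100) x2=(-1.3100, -1.2600, -0.2700) x3=(-0.8800, -0.6200, -1.7200) x4=(1.2100, 0.5900, -1.0100)
step 1: x0=(1.1525, -0.4927, -1.7033) x1=(1.1570, -0.4635, -0.0180) x2=(-1.3132, -1.2370, -0.2352) x3=(-0.9002, -0.5825, -1.7203) x4=(1.2447, 0.5832, -1.0137)
step 2: x0=(1.1734, -0.5160, -1.7061) x1=(1.1221, -0.4674, -0.0268) x2=(-1.3107, -1.2114, -0.2022) x3=(-0.9185, -0.5446, -1.7197) x4=(1.2728, 0.5732, -1.0167)
step 3: x0=(1.1928, -0.5399, -1.7083) x1=(1.0854, -0.4718, -0.0364) x2=(-1.3025, -1.1832, -0.1710) x3=(-0.9347, -0.5063, -1.7180) x4=(1.2940, 0.5602, -1.0191)
step 4: x0=(1.2105, -0.5643, -1.7099) x1=(1.0469, -0.4766, -0.0467) x2=(-1.2887, -1.1525, -0.1419) x3=(-0.9489, -0.4677, -1.7154) x4=(1.3084, 0.5441, -1.0208)
step 5: x0=(1.2265, -0.5891, -1.7109) x1=(1.0067, -0.4818, -0.0577) x2=(-1.2693, -1.1195, -0.1150) x3=(-0.9610, -0.4288, -1.7117) x4=(1.3159, 0.5252, -1.0217)
step 6: x0=(1.2409, -0.6144, -1.7112) x1=(0.9649, -0.4873, -0.0693) x2=(-1.2445, -1.0841, -0.0902) x3=(-0.9710, -0.3896, -1.7071) x4=(1.3165, 0.5036, -1.0219)
step 7: x0=(1.2535, -0.6400, -1.7109) x1=(0.9216, -0.4931, -0.0815) x2=(-1.2146, -1.0467, -0.0678) x3=(-0.9790, -0.3503, -1.7014) x4=(1.3105, 0.4796, -1.0214)
step 8: x0=(1.2645, -0.6660, -1.7100) x1=(0.8769, -0.4992, -0.0942) x2=(-1.1796, -1.0074, -0.0478) x3=(-0.9848, -0.3109, -1.6948) x4=(1.2980, 0.4534, -1.0201)
step 9: x0=(1.2737, -0.6922, -1.7084) x1=(0.8309, -0.5055, -0.1075) x2=(-1.1399, -0.9663, -0.0301) x3=(-0.9887, -0.2715, -1.6873) x4=(1.2793, 0.4254, -1.0180)
step 10: x0=(1.2811, -0.7187, -1.7061) x1=(0.7838, -0.5120, -0.1212) x2=(-1.0957, -0.9236, -0.0148) x3=(-0.9905, -0.2321, -1.6788) x4=(1.2545, 0.3957, -1.0153)
step 11: x0=(1.2869, -0.7453, -1.7032) x1=(0.7356, -0.5186, -0.1354) x2=(-1.0475, -0.8795, -0.0018) x3=(-0.9904, -0.1928, -1.6695) x4=(1.2241, 0.3647, -1.0118)
step 12: x0=(1.2910, -0.7721, -1.6997) x1=(0.6865, -0.5254, -0.1500) x2=(-0.9955, -0.8342, 0.0088) x3=(-0.9883, -0.1537, -1.6593) x4=(1.1885, 0.3328, -1.0077)
step 13: x0=(1.2934, -0.7989, -1.6954) x1=(0.6367, -0.5322, -0.1649) x2=(-0.9402, -0.7880, 0.0171) x3=(-0.9844, -0.1148, -1.6483) x4=(1.1481, 0.3003, -1.0031)
step 14: x0=(1.2942, -0.8257, -1.6906) x1=(0.5863, -0.5392, -0.1801) x2=(-0.8819, -0.7409, 0.0232) x3=(-0.9787, -0.0762, -1.6366) x4=(1.1034, 0.2676, -0.9979)
step 15: x0=(1.2934, -0.8524, -1.6851) x1=(0.5355, -0.5463, -0.1956) x2=(-0.8211, -0.6933, 0.0273) x3=(-0.9714, -0.0379, -1.6241) x4=(1.0549, 0.2349, -0.9924)
step 16: x0=(1.2911, -0.8791, -1.6790) x1=(0.4843, -0.5535, -0.2114) x2=(-0.7583, -0.6451, 0.0294) x3=(-0.9624, -0.0000, -1.6110) x4=(1.0032, 0.2025, -0.9867)
step 17: x0=(1.2873, -0.9055, -1.6722) x1=(0.4330, -0.5608, -0.2274) x2=(-0.6938, -0.5967, 0.0297) x3=(-0.9519, 0.0374, -1.5974) x4=(0.9488, 0.1708, -0.9808)
step 18: x0=(1.2820, -0.9318, -1.6649) x1=(0.3817, -0.5683, -0.2436) x2=(-0.6282, -0.5481, 0.0285) x3=(-0.9400, 0.0744, -1.5832) x4=(0.8923, 0.1401, -0.9751)
step 19: x0=(1.2753, -0.9577, -1.6569) x1=(0.3306, -0.5760, -0.2601) x2=(-0.5619, -0.4994, 0.0258) x3=(-0.9268, 0.1109, -1.5685) x4=(0.8343, 0.1106, -0.9696)
step 20: x0=(1.2673, -0.9833, -1.6484) x1=(0.2797, -0.5840, -0.2768) x2=(-0.4952, -0.4508, 0.0221) x3=(-0.9124, 0.1469, -1.5535) x4=(0.7754, 0.0825, -0.9646)
step 21: x0=(1.2580, -1.0085, -1.6392) x1=(0.2292, -0.5924, -0.2937) x2=(-0.4286, -0.4021, 0.0174) x3=(-0.8969, 0.1823, -1.5381) x4=(0.7162, 0.0560, -0.9603)
step 22: x0=(1.2474, -1.0333, -1.6295) x1=(0.1792, -0.6012, -0.3110) x2=(-0.3623, -0.3533, 0.0123) x3=(-0.8803, 0.2172, -1.5224) x4=(0.6572, 0.0312, -0.9570)
step 23: x0=(1.2356, -1.0575, -1.6193) x1=(0.1296, -0.6108, -0.3285) x2=(-0.2967, -0.3044, 0.0070) x3=(-0.8629, 0.2515, -1.5065) x4=(0.5991, 0.0082, -0.9549)
step 24: x0=(1.2226, -1.0812, -1.6084) x1=(0.0804, -0.6212, -0.3465) x2=(-0.2316, -0.2551, 0.0018) x3=(-0.8446, 0.2853, -1.4905) x4=(0.5421, -0.0129, -0.9543)
step 25: x0=(1.2084, -1.1042, -1.5971) x1=(0.0315, -0.6327, -0.3650) x2=(-0.1671, -0.2052, -0.0030) x3=(-0.8256, 0.3185, -1.4744) x4=(0.4868, -0.0321, -0.9554)
step 26: x0=(1.1932, -1.1266, -1.5851) x1=(-0.0172, -0.6454, -0.3838) x2=(-0.1029, -0.1546, -0.0071) x3=(-0.8059, 0.3512, -1.4582) x4=(0.4334, -0.0495, -0.9586)
step 27: x0=(1.1768, -1.1482, -1.5727) x1=(-0.0661, -0.6593, -0.4030) x2=(-0.0388, -0.1033, -0.0103) x3=(-0.7856, 0.3834, -1.4420) x4=(0.3822, -0.0653, -0.9641)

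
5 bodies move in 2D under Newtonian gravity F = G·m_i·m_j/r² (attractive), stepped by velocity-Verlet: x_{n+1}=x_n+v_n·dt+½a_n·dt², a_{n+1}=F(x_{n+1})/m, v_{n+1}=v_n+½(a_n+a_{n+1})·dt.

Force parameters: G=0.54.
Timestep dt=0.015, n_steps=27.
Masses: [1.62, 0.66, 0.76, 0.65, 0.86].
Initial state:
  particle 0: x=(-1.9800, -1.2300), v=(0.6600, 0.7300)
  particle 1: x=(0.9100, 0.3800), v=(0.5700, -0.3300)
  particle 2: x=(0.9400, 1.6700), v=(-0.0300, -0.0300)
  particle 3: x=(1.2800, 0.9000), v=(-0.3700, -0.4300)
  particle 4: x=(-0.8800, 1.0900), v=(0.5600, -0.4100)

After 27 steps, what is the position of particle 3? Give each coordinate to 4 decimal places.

step 0: x0=(-1.9800, -1.2300) x1=(0.9100, 0.3800) x2=(0.9400, 1.6700) x3=(1.2800, 0.9000) x4=(-0.8800, 1.0900)
step 1: x0=(-1.9701, -1.2190) x1=(0.9186, 0.3752) x2=(0.9396, 1.6695) x3=(1.2744, 0.8935) x4=(-0.8716, 1.0838)
step 2: x0=(-1.9602, -1.2081) x1=(0.9272, 0.3705) x2=(0.9391, 1.6688) x3=(1.2685, 0.8870) x4=(-0.8631, 1.0776)
step 3: x0=(-1.9502, -1.1970) x1=(0.9360, 0.3661) x2=(0.9387, 1.6679) x3=(1.2625, 0.8804) x4=(-0.8546, 1.0714)
step 4: x0=(-1.9402, -1.1860) x1=(0.9448, 0.3620) x2=(0.9383, 1.6669) x3=(1.2562, 0.8738) x4=(-0.8460, 1.0652)
step 5: x0=(-1.9302, -1.1749) x1=(0.9536, 0.3581) x2=(0.9378, 1.6657) x3=(1.2498, 0.8670) x4=(-0.8374, 1.0589)
step 6: x0=(-1.9202, -1.1639) x1=(0.9626, 0.3544) x2=(0.9374, 1.6643) x3=(1.2431, 0.8602) x4=(-0.8287, 1.0526)
step 7: x0=(-1.9102, -1.1527) x1=(0.9716, 0.3510) x2=(0.9370, 1.6628) x3=(1.2363, 0.8533) x4=(-0.8200, 1.0462)
step 8: x0=(-1.9001, -1.1416) x1=(0.9807, 0.3479) x2=(0.9366, 1.6611) x3=(1.2292, 0.8462) x4=(-0.8112, 1.0399)
step 9: x0=(-1.8900, -1.1304) x1=(0.9898, 0.3450) x2=(0.9362, 1.6592) x3=(1.2220, 0.8391) x4=(-0.8024, 1.0335)
step 10: x0=(-1.8799, -1.1192) x1=(0.9991, 0.3425) x2=(0.9357, 1.6572) x3=(1.2146, 0.8318) x4=(-0.7936, 1.0270)
step 11: x0=(-1.8697, -1.1080) x1=(1.0084, 0.3403) x2=(0.9353, 1.6550) x3=(1.2070, 0.8244) x4=(-0.7847, 1.0206)
step 12: x0=(-1.8596, -1.0968) x1=(1.0177, 0.3383) x2=(0.9349, 1.6527) x3=(1.1992, 0.8168) x4=(-0.7757, 1.0141)
step 13: x0=(-1.8494, -1.0855) x1=(1.0271, 0.3368) x2=(0.9345, 1.6502) x3=(1.1912, 0.8090) x4=(-0.7667, 1.0076)
step 14: x0=(-1.8392, -1.0742) x1=(1.0366, 0.3355) x2=(0.9340, 1.6475) x3=(1.1830, 0.8010) x4=(-0.7576, 1.0010)
step 15: x0=(-1.8289, -1.0629) x1=(1.0461, 0.3347) x2=(0.9336, 1.6447) x3=(1.1747, 0.7928) x4=(-0.7485, 0.9944)
step 16: x0=(-1.8187, -1.0515) x1=(1.0557, 0.3342) x2=(0.9331, 1.6416) x3=(1.1662, 0.7844) x4=(-0.7393, 0.9878)
step 17: x0=(-1.8084, -1.0401) x1=(1.0653, 0.3341) x2=(0.9327, 1.6385) x3=(1.1575, 0.7758) x4=(-0.7301, 0.9811)
step 18: x0=(-1.7981, -1.0287) x1=(1.0749, 0.3345) x2=(0.9322, 1.6351) x3=(1.1487, 0.7668) x4=(-0.7208, 0.9745)
step 19: x0=(-1.7877, -1.0173) x1=(1.0845, 0.3354) x2=(0.9317, 1.6316) x3=(1.1398, 0.7576) x4=(-0.7115, 0.9677)
step 20: x0=(-1.7773, -1.0058) x1=(1.0942, 0.3367) x2=(0.9312, 1.6280) x3=(1.1307, 0.7480) x4=(-0.7021, 0.9610)
step 21: x0=(-1.7669, -0.9943) x1=(1.1038, 0.3385) x2=(0.9307, 1.6242) x3=(1.1215, 0.7380) x4=(-0.6927, 0.9542)
step 22: x0=(-1.7565, -0.9827) x1=(1.1135, 0.3409) x2=(0.9302, 1.6202) x3=(1.1122, 0.7277) x4=(-0.6832, 0.9474)
step 23: x0=(-1.7461, -0.9712) x1=(1.1230, 0.3439) x2=(0.9297, 1.6160) x3=(1.1028, 0.7169) x4=(-0.6737, 0.9406)
step 24: x0=(-1.7356, -0.9596) x1=(1.1325, 0.3475) x2=(0.9291, 1.6117) x3=(1.0934, 0.7057) x4=(-0.6641, 0.9337)
step 25: x0=(-1.7251, -0.9480) x1=(1.1418, 0.3517) x2=(0.9285, 1.6072) x3=(1.0840, 0.6939) x4=(-0.6545, 0.9268)
step 26: x0=(-1.7145, -0.9363) x1=(1.1510, 0.3567) x2=(0.9280, 1.6026) x3=(1.0747, 0.6816) x4=(-0.6448, 0.9198)
step 27: x0=(-1.7039, -0.9246) x1=(1.1600, 0.3624) x2=(0.9273, 1.5978) x3=(1.0654, 0.6687) x4=(-0.6350, 0.9128)

(1.0654, 0.6687)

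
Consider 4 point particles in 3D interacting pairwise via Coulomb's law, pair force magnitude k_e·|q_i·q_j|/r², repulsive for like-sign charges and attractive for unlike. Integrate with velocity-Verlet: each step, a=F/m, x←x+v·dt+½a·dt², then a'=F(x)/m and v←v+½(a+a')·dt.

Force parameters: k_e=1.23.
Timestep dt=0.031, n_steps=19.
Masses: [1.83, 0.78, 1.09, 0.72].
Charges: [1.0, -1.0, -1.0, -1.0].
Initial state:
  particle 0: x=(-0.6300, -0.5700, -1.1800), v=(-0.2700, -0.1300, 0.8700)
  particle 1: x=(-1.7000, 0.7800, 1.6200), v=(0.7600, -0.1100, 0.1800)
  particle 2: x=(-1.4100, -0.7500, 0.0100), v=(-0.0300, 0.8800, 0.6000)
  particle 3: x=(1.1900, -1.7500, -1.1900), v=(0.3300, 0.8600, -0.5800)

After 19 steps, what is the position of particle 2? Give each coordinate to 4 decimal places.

step 0: x0=(-0.6300, -0.5700, -1.1800) x1=(-1.7000, 0.7800, 1.6200) x2=(-1.4100, -0.7500, 0.0100) x3=(1.1900, -1.7500, -1.1900)
step 1: x0=(-0.6384, -0.5741, -1.1529) x1=(-1.6765, 0.7767, 1.6256) x2=(-1.4108, -0.7227, 0.0283) x3=(1.2002, -1.7233, -1.2080)
step 2: x0=(-0.6469, -0.5782, -1.1254) x1=(-1.6529, 0.7736, 1.6314) x2=(-1.4114, -0.6955, 0.0461) x3=(1.2103, -1.6965, -1.2262)
step 3: x0=(-0.6555, -0.5825, -1.0977) x1=(-1.6295, 0.7706, 1.6374) x2=(-1.4118, -0.6684, 0.0633) x3=(1.2202, -1.6696, -1.2444)
step 4: x0=(-0.6641, -0.5867, -1.0696) x1=(-1.6060, 0.7679, 1.6435) x2=(-1.4119, -0.6414, 0.0799) x3=(1.2301, -1.6427, -1.2628)
step 5: x0=(-0.6728, -0.5911, -1.0412) x1=(-1.5826, 0.7653, 1.6497) x2=(-1.4118, -0.6144, 0.0958) x3=(1.2398, -1.6156, -1.2812)
step 6: x0=(-0.6817, -0.5955, -1.0124) x1=(-1.5592, 0.7630, 1.6562) x2=(-1.4115, -0.5876, 0.1112) x3=(1.2495, -1.5885, -1.2997)
step 7: x0=(-0.6906, -0.5999, -0.9833) x1=(-1.5358, 0.7608, 1.6628) x2=(-1.4109, -0.5609, 0.1259) x3=(1.2590, -1.5613, -1.3182)
step 8: x0=(-0.6996, -0.6043, -0.9539) x1=(-1.5125, 0.7589, 1.6696) x2=(-1.4100, -0.5344, 0.1399) x3=(1.2684, -1.5341, -1.3369)
step 9: x0=(-0.7088, -0.6088, -0.9241) x1=(-1.4891, 0.7571, 1.6766) x2=(-1.4089, -0.5081, 0.1532) x3=(1.2776, -1.5068, -1.3556)
step 10: x0=(-0.7180, -0.6132, -0.8940) x1=(-1.4658, 0.7556, 1.6838) x2=(-1.4074, -0.4819, 0.1658) x3=(1.2868, -1.4795, -1.3744)
step 11: x0=(-0.7274, -0.6176, -0.8634) x1=(-1.4425, 0.7543, 1.6912) x2=(-1.4057, -0.4560, 0.1777) x3=(1.2958, -1.4521, -1.3932)
step 12: x0=(-0.7368, -0.6220, -0.8325) x1=(-1.4192, 0.7532, 1.6988) x2=(-1.4037, -0.4303, 0.1889) x3=(1.3047, -1.4246, -1.4120)
step 13: x0=(-0.7465, -0.6263, -0.8013) x1=(-1.3959, 0.7522, 1.7066) x2=(-1.4014, -0.4048, 0.1992) x3=(1.3134, -1.3972, -1.4309)
step 14: x0=(-0.7562, -0.6305, -0.7696) x1=(-1.3726, 0.7515, 1.7147) x2=(-1.3988, -0.3797, 0.2088) x3=(1.3221, -1.3697, -1.4499)
step 15: x0=(-0.7661, -0.6347, -0.7376) x1=(-1.3493, 0.7510, 1.7230) x2=(-1.3958, -0.3548, 0.2176) x3=(1.3307, -1.3422, -1.4688)
step 16: x0=(-0.7762, -0.6387, -0.7051) x1=(-1.3260, 0.7507, 1.7316) x2=(-1.3925, -0.3303, 0.2255) x3=(1.3391, -1.3147, -1.4878)
step 17: x0=(-0.7864, -0.6426, -0.6722) x1=(-1.3027, 0.7506, 1.7404) x2=(-1.3889, -0.3062, 0.2326) x3=(1.3474, -1.2871, -1.5069)
step 18: x0=(-0.7968, -0.6463, -0.6389) x1=(-1.2793, 0.7507, 1.7494) x2=(-1.3849, -0.2825, 0.2388) x3=(1.3556, -1.2596, -1.5259)
step 19: x0=(-0.8074, -0.6499, -0.6052) x1=(-1.2560, 0.7510, 1.7587) x2=(-1.3806, -0.2592, 0.2441) x3=(1.3638, -1.2321, -1.5450)

(-1.3806, -0.2592, 0.2441)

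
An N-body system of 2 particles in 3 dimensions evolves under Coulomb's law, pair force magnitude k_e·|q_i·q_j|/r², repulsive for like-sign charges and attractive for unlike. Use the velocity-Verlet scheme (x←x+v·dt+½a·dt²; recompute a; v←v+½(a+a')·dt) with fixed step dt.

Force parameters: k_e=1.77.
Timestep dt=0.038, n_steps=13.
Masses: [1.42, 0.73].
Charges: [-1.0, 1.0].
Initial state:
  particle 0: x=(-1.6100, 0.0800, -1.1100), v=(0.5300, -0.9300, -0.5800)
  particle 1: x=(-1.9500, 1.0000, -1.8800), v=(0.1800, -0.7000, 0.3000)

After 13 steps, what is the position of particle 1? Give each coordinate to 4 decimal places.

step 0: x0=(-1.6100, 0.0800, -1.1100) x1=(-1.9500, 1.0000, -1.8800)
step 1: x0=(-1.5900, 0.0451, -1.1324) x1=(-1.9429, 0.9726, -1.8679)
step 2: x0=(-1.5704, 0.0111, -1.1555) x1=(-1.9351, 0.9434, -1.8544)
step 3: x0=(-1.5511, -0.0220, -1.1793) x1=(-1.9265, 0.9125, -1.8396)
step 4: x0=(-1.5322, -0.0542, -1.2038) x1=(-1.9173, 0.8796, -1.8235)
step 5: x0=(-1.5137, -0.0853, -1.2289) x1=(-1.9072, 0.8449, -1.8061)
step 6: x0=(-1.4957, -0.1154, -1.2547) x1=(-1.8963, 0.8080, -1.7874)
step 7: x0=(-1.4781, -0.1443, -1.2812) x1=(-1.8844, 0.7690, -1.7674)
step 8: x0=(-1.4611, -0.1721, -1.3082) x1=(-1.8715, 0.7276, -1.7462)
step 9: x0=(-1.4447, -0.1985, -1.3360) x1=(-1.8574, 0.6837, -1.7237)
step 10: x0=(-1.4289, -0.2236, -1.3643) x1=(-1.8421, 0.6372, -1.7001)
step 11: x0=(-1.4139, -0.2472, -1.3932) x1=(-1.8254, 0.5877, -1.6754)
step 12: x0=(-1.3996, -0.2692, -1.4226) x1=(-1.8071, 0.5351, -1.6496)
step 13: x0=(-1.3862, -0.2893, -1.4526) x1=(-1.7870, 0.4790, -1.6227)

(-1.7870, 0.4790, -1.6227)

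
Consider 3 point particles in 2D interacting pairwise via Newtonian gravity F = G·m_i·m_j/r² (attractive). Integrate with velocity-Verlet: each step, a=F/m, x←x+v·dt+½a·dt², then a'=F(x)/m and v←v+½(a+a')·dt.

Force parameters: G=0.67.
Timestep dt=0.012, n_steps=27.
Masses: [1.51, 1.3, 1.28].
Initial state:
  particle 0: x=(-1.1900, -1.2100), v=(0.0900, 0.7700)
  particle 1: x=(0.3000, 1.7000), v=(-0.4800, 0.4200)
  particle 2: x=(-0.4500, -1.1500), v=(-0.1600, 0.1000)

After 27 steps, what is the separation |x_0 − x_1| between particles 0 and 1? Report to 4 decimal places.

3.0350

step 0: x0=(-1.1900, -1.2100) x1=(0.3000, 1.7000) x2=(-0.4500, -1.1500)
step 1: x0=(-1.1888, -1.2007) x1=(0.2942, 1.7050) x2=(-0.4520, -1.1488)
step 2: x0=(-1.1874, -1.1915) x1=(0.2885, 1.7100) x2=(-0.4544, -1.1476)
step 3: x0=(-1.1857, -1.1822) x1=(0.2827, 1.7150) x2=(-0.4569, -1.1464)
step 4: x0=(-1.1838, -1.1728) x1=(0.2769, 1.7200) x2=(-0.4598, -1.1452)
step 5: x0=(-1.1817, -1.1635) x1=(0.2711, 1.7249) x2=(-0.4629, -1.1440)
step 6: x0=(-1.1793, -1.1541) x1=(0.2653, 1.7298) x2=(-0.4663, -1.1428)
step 7: x0=(-1.1767, -1.1447) x1=(0.2594, 1.7346) x2=(-0.4700, -1.1416)
step 8: x0=(-1.1738, -1.1354) x1=(0.2536, 1.7395) x2=(-0.4740, -1.1404)
step 9: x0=(-1.1707, -1.1260) x1=(0.2478, 1.7443) x2=(-0.4782, -1.1392)
step 10: x0=(-1.1673, -1.1165) x1=(0.2419, 1.7491) x2=(-0.4828, -1.1379)
step 11: x0=(-1.1636, -1.1071) x1=(0.2360, 1.7539) x2=(-0.4877, -1.1366)
step 12: x0=(-1.1596, -1.0977) x1=(0.2302, 1.7586) x2=(-0.4929, -1.1353)
step 13: x0=(-1.1554, -1.0883) x1=(0.2243, 1.7633) x2=(-0.4984, -1.1340)
step 14: x0=(-1.1509, -1.0789) x1=(0.2184, 1.7680) x2=(-0.5042, -1.1326)
step 15: x0=(-1.1461, -1.0696) x1=(0.2125, 1.7727) x2=(-0.5104, -1.1312)
step 16: x0=(-1.1410, -1.0602) x1=(0.2066, 1.7773) x2=(-0.5169, -1.1297)
step 17: x0=(-1.1355, -1.0509) x1=(0.2007, 1.7819) x2=(-0.5238, -1.1282)
step 18: x0=(-1.1297, -1.0415) x1=(0.1947, 1.7865) x2=(-0.5311, -1.1266)
step 19: x0=(-1.1236, -1.0323) x1=(0.1888, 1.7910) x2=(-0.5388, -1.1250)
step 20: x0=(-1.1172, -1.0230) x1=(0.1829, 1.7956) x2=(-0.5468, -1.1232)
step 21: x0=(-1.1104, -1.0139) x1=(0.1769, 1.8001) x2=(-0.5553, -1.1214)
step 22: x0=(-1.1031, -1.0047) x1=(0.1709, 1.8045) x2=(-0.5643, -1.1195)
step 23: x0=(-1.0955, -0.9957) x1=(0.1649, 1.8090) x2=(-0.5737, -1.1175)
step 24: x0=(-1.0875, -0.9867) x1=(0.1590, 1.8134) x2=(-0.5836, -1.1153)
step 25: x0=(-1.0790, -0.9779) x1=(0.1530, 1.8178) x2=(-0.5940, -1.1130)
step 26: x0=(-1.0700, -0.9691) x1=(0.1470, 1.8222) x2=(-0.6050, -1.1105)
step 27: x0=(-1.0606, -0.9605) x1=(0.1409, 1.8265) x2=(-0.6165, -1.1079)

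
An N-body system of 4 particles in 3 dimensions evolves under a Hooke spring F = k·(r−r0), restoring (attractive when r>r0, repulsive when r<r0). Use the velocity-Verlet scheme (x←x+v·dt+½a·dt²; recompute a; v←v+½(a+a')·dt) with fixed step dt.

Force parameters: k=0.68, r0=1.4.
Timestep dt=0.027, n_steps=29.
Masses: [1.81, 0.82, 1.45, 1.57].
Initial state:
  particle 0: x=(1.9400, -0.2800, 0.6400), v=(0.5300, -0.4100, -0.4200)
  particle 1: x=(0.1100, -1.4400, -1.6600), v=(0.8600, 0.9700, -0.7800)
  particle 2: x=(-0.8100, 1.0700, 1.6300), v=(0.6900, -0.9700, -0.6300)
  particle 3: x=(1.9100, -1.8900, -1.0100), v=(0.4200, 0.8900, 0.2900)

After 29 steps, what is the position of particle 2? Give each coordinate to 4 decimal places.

(0.2401, -0.1635, 0.5833)

step 0: x0=(1.9400, -0.2800, 0.6400) x1=(0.1100, -1.4400, -1.6600) x2=(-0.8100, 1.0700, 1.6300) x3=(1.9100, -1.8900, -1.0100)
step 1: x0=(1.9540, -0.2911, 0.6285) x1=(0.1335, -1.4131, -1.6800) x2=(-0.7907, 1.0430, 1.6122) x3=(1.9210, -1.8655, -1.0018)
step 2: x0=(1.9672, -0.3024, 0.6166) x1=(0.1575, -1.3850, -1.6977) x2=(-0.7699, 1.0145, 1.5928) x3=(1.9311, -1.8402, -0.9929)
step 3: x0=(1.9798, -0.3138, 0.6043) x1=(0.1821, -1.3556, -1.7132) x2=(-0.7478, 0.9846, 1.5719) x3=(1.9406, -1.8139, -0.9833)
step 4: x0=(1.9916, -0.3253, 0.5917) x1=(0.2072, -1.3250, -1.7265) x2=(-0.7244, 0.9532, 1.5494) x3=(1.9493, -1.7869, -0.9730)
step 5: x0=(2.0028, -0.3369, 0.5787) x1=(0.2329, -1.2933, -1.7376) x2=(-0.6995, 0.9203, 1.5254) x3=(1.9572, -1.7591, -0.9620)
step 6: x0=(2.0133, -0.3485, 0.5654) x1=(0.2590, -1.2604, -1.7465) x2=(-0.6733, 0.8862, 1.5000) x3=(1.9645, -1.7304, -0.9504)
step 7: x0=(2.0231, -0.3603, 0.5518) x1=(0.2857, -1.2265, -1.7533) x2=(-0.6458, 0.8506, 1.4730) x3=(1.9710, -1.7011, -0.9382)
step 8: x0=(2.0323, -0.3721, 0.5378) x1=(0.3128, -1.1915, -1.7579) x2=(-0.6170, 0.8139, 1.4446) x3=(1.9768, -1.6710, -0.9255)
step 9: x0=(2.0408, -0.3839, 0.5235) x1=(0.3403, -1.1556, -1.7604) x2=(-0.5869, 0.7758, 1.4148) x3=(1.9819, -1.6402, -0.9121)
step 10: x0=(2.0487, -0.3958, 0.5089) x1=(0.3684, -1.1188, -1.7608) x2=(-0.5555, 0.7366, 1.3836) x3=(1.9863, -1.6088, -0.8982)
step 11: x0=(2.0560, -0.4077, 0.4941) x1=(0.3968, -1.0812, -1.7592) x2=(-0.5228, 0.6963, 1.3511) x3=(1.9901, -1.5767, -0.8838)
step 12: x0=(2.0627, -0.4196, 0.4789) x1=(0.4257, -1.0427, -1.7555) x2=(-0.4890, 0.6549, 1.3172) x3=(1.9932, -1.5441, -0.8689)
step 13: x0=(2.0688, -0.4315, 0.4635) x1=(0.4550, -1.0035, -1.7499) x2=(-0.4539, 0.6124, 1.2821) x3=(1.9958, -1.5109, -0.8536)
step 14: x0=(2.0743, -0.4434, 0.4478) x1=(0.4846, -0.9636, -1.7424) x2=(-0.4177, 0.5690, 1.2457) x3=(1.9977, -1.4771, -0.8378)
step 15: x0=(2.0792, -0.4553, 0.4319) x1=(0.5147, -0.9231, -1.7331) x2=(-0.3804, 0.5247, 1.2081) x3=(1.9990, -1.4429, -0.8216)
step 16: x0=(2.0836, -0.4671, 0.4158) x1=(0.5450, -0.8820, -1.7219) x2=(-0.3420, 0.4794, 1.1694) x3=(1.9997, -1.4082, -0.8050)
step 17: x0=(2.0875, -0.4789, 0.3994) x1=(0.5757, -0.8403, -1.7090) x2=(-0.3025, 0.4334, 1.1296) x3=(1.9999, -1.3731, -0.7880)
step 18: x0=(2.0909, -0.4906, 0.3829) x1=(0.6067, -0.7982, -1.6944) x2=(-0.2619, 0.3866, 1.0887) x3=(1.9995, -1.3376, -0.7708)
step 19: x0=(2.0937, -0.5022, 0.3661) x1=(0.6380, -0.7557, -1.6782) x2=(-0.2204, 0.3390, 1.0468) x3=(1.9987, -1.3017, -0.7532)
step 20: x0=(2.0962, -0.5138, 0.3493) x1=(0.6696, -0.7128, -1.6604) x2=(-0.1779, 0.2908, 1.0039) x3=(1.9974, -1.2655, -0.7354)
step 21: x0=(2.0982, -0.5253, 0.3322) x1=(0.7014, -0.6696, -1.6412) x2=(-0.1345, 0.2421, 0.9601) x3=(1.9956, -1.2290, -0.7173)
step 22: x0=(2.0997, -0.5367, 0.3151) x1=(0.7334, -0.6262, -1.6205) x2=(-0.0903, 0.1927, 0.9154) x3=(1.9933, -1.1922, -0.6991)
step 23: x0=(2.1009, -0.5480, 0.2978) x1=(0.7657, -0.5825, -1.5985) x2=(-0.0452, 0.1429, 0.8700) x3=(1.9907, -1.1552, -0.6806)
step 24: x0=(2.1017, -0.5592, 0.2805) x1=(0.7981, -0.5387, -1.5753) x2=(0.0007, 0.0926, 0.8238) x3=(1.9876, -1.1180, -0.6621)
step 25: x0=(2.1021, -0.5703, 0.2631) x1=(0.8307, -0.4947, -1.5509) x2=(0.0473, 0.0420, 0.7769) x3=(1.9842, -1.0807, -0.6434)
step 26: x0=(2.1023, -0.5812, 0.2456) x1=(0.8635, -0.4506, -1.5254) x2=(0.0946, -0.0090, 0.7293) x3=(1.9804, -1.0432, -0.6246)
step 27: x0=(2.1021, -0.5921, 0.2282) x1=(0.8964, -0.4065, -1.4989) x2=(0.1425, -0.0603, 0.6812) x3=(1.9764, -1.0056, -0.6058)
step 28: x0=(2.1016, -0.6028, 0.2107) x1=(0.9294, -0.3624, -1.4714) x2=(0.1910, -0.1118, 0.6325) x3=(1.9720, -0.9680, -0.5869)
step 29: x0=(2.1010, -0.6134, 0.1932) x1=(0.9625, -0.3183, -1.4432) x2=(0.2401, -0.1635, 0.5833) x3=(1.9673, -0.9302, -0.5681)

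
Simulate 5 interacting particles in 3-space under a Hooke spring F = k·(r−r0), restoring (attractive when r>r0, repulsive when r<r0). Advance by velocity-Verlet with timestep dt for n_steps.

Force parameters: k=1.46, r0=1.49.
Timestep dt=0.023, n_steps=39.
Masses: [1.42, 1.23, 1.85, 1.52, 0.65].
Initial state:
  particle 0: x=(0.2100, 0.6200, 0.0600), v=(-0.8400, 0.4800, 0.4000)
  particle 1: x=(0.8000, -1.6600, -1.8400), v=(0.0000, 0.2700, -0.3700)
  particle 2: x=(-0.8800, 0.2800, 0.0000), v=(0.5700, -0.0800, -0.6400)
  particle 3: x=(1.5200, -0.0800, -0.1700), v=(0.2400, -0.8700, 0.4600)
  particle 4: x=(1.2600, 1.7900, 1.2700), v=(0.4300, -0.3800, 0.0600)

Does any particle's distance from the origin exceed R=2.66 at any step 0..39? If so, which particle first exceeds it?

step 0: x0=(0.2100, 0.6200, 0.0600) x1=(0.8000, -1.6600, -1.8400) x2=(-0.8800, 0.2800, 0.0000) x3=(1.5200, -0.0800, -0.1700) x4=(1.2600, 1.7900, 1.2700)
step 1: x0=(0.1909, 0.6308, 0.0690) x1=(0.7998, -1.6522, -1.8470) x2=(-0.8664, 0.2780, -0.0148) x3=(1.5252, -0.0999, -0.1594) x4=(1.2690, 1.7788, 1.2693)
step 2: x0=(0.1724, 0.6412, 0.0777) x1=(0.7993, -1.6412, -1.8511) x2=(-0.8517, 0.2759, -0.0298) x3=(1.5297, -0.1198, -0.1489) x4=(1.2762, 1.7629, 1.2643)
step 3: x0=(0.1544, 0.6512, 0.0860) x1=(0.7983, -1.6270, -1.8523) x2=(-0.8360, 0.2735, -0.0450) x3=(1.5335, -0.1394, -0.1384) x4=(1.2815, 1.7421, 1.2550)
step 4: x0=(0.1370, 0.6607, 0.0939) x1=(0.7970, -1.6096, -1.8505) x2=(-0.8193, 0.2708, -0.0603) x3=(1.5366, -0.1589, -0.1279) x4=(1.2850, 1.7167, 1.2416)
step 5: x0=(0.1202, 0.6698, 0.1015) x1=(0.7954, -1.5892, -1.8457) x2=(-0.8016, 0.2679, -0.0758) x3=(1.5391, -0.1782, -0.1175) x4=(1.2868, 1.6867, 1.2241)
step 6: x0=(0.1041, 0.6784, 0.1087) x1=(0.7934, -1.5658, -1.8381) x2=(-0.7830, 0.2647, -0.0914) x3=(1.5408, -0.1972, -0.1071) x4=(1.2867, 1.6523, 1.2026)
step 7: x0=(0.0886, 0.6866, 0.1155) x1=(0.7911, -1.5394, -1.8277) x2=(-0.7635, 0.2613, -0.1072) x3=(1.5418, -0.2161, -0.0968) x4=(1.2849, 1.6135, 1.1771)
step 8: x0=(0.0738, 0.6943, 0.1219) x1=(0.7884, -1.5101, -1.8145) x2=(-0.7431, 0.2576, -0.1231) x3=(1.5421, -0.2347, -0.0866) x4=(1.2815, 1.5705, 1.1477)
step 9: x0=(0.0597, 0.7015, 0.1279) x1=(0.7854, -1.4781, -1.7986) x2=(-0.7219, 0.2536, -0.1392) x3=(1.5417, -0.2531, -0.0765) x4=(1.2764, 1.5236, 1.1147)
step 10: x0=(0.0463, 0.7082, 0.1336) x1=(0.7821, -1.4434, -1.7800) x2=(-0.6998, 0.2493, -0.1555) x3=(1.5405, -0.2713, -0.0664) x4=(1.2697, 1.4729, 1.0782)
step 11: x0=(0.0335, 0.7145, 0.1389) x1=(0.7785, -1.4061, -1.7588) x2=(-0.6770, 0.2447, -0.1719) x3=(1.5387, -0.2892, -0.0565) x4=(1.2616, 1.4186, 1.0384)
step 12: x0=(0.0214, 0.7204, 0.1438) x1=(0.7746, -1.3663, -1.7352) x2=(-0.6534, 0.2398, -0.1884) x3=(1.5362, -0.3069, -0.0467) x4=(1.2521, 1.3610, 0.9953)
step 13: x0=(0.0100, 0.7257, 0.1484) x1=(0.7704, -1.3242, -1.7092) x2=(-0.6291, 0.2346, -0.2051) x3=(1.5331, -0.3243, -0.0371) x4=(1.2412, 1.3003, 0.9493)
step 14: x0=(-0.0008, 0.7307, 0.1526) x1=(0.7659, -1.2799, -1.6809) x2=(-0.6042, 0.2291, -0.2220) x3=(1.5292, -0.3415, -0.0276) x4=(1.2292, 1.2368, 0.9006)
step 15: x0=(-0.0110, 0.7352, 0.1565) x1=(0.7611, -1.2336, -1.6505) x2=(-0.5786, 0.2233, -0.2390) x3=(1.5247, -0.3585, -0.0182) x4=(1.2160, 1.1706, 0.8493)
step 16: x0=(-0.0206, 0.7392, 0.1601) x1=(0.7561, -1.1853, -1.6181) x2=(-0.5524, 0.2171, -0.2562) x3=(1.5196, -0.3752, -0.0090) x4=(1.2019, 1.1021, 0.7957)
step 17: x0=(-0.0296, 0.7429, 0.1634) x1=(0.7508, -1.1352, -1.5837) x2=(-0.5257, 0.2106, -0.2736) x3=(1.5138, -0.3917, 0.0000) x4=(1.1869, 1.0316, 0.7399)
step 18: x0=(-0.0381, 0.7462, 0.1663) x1=(0.7452, -1.0834, -1.5476) x2=(-0.4984, 0.2037, -0.2911) x3=(1.5075, -0.4080, 0.0089) x4=(1.1711, 0.9592, 0.6824)
step 19: x0=(-0.0461, 0.7491, 0.1690) x1=(0.7395, -1.0302, -1.5098) x2=(-0.4707, 0.1965, -0.3087) x3=(1.5006, -0.4241, 0.0176) x4=(1.1547, 0.8853, 0.6231)
step 20: x0=(-0.0537, 0.7517, 0.1715) x1=(0.7335, -0.9756, -1.4705) x2=(-0.4426, 0.1890, -0.3266) x3=(1.4932, -0.4400, 0.0261) x4=(1.1378, 0.8101, 0.5624)
step 21: x0=(-0.0608, 0.7539, 0.1737) x1=(0.7273, -0.9198, -1.4300) x2=(-0.4141, 0.1812, -0.3445) x3=(1.4852, -0.4558, 0.0345) x4=(1.1205, 0.7339, 0.5006)
step 22: x0=(-0.0676, 0.7559, 0.1758) x1=(0.7209, -0.8630, -1.3882) x2=(-0.3853, 0.1731, -0.3627) x3=(1.4768, -0.4715, 0.0427) x4=(1.1030, 0.6570, 0.4377)
step 23: x0=(-0.0740, 0.7577, 0.1777) x1=(0.7144, -0.8053, -1.3454) x2=(-0.3562, 0.1646, -0.3810) x3=(1.4679, -0.4870, 0.0508) x4=(1.0852, 0.5794, 0.3740)
step 24: x0=(-0.0801, 0.7592, 0.1795) x1=(0.7077, -0.7468, -1.3018) x2=(-0.3268, 0.1559, -0.3994) x3=(1.4586, -0.5025, 0.0587) x4=(1.0673, 0.5016, 0.3097)
step 25: x0=(-0.0859, 0.7605, 0.1812) x1=(0.7009, -0.6878, -1.2575) x2=(-0.2973, 0.1469, -0.4180) x3=(1.4489, -0.5179, 0.0665) x4=(1.0493, 0.4236, 0.2449)
step 26: x0=(-0.0914, 0.7617, 0.1829) x1=(0.6939, -0.6283, -1.2126) x2=(-0.2677, 0.1377, -0.4367) x3=(1.4390, -0.5333, 0.0742) x4=(1.0314, 0.3457, 0.1799)
step 27: x0=(-0.0967, 0.7628, 0.1845) x1=(0.6868, -0.5684, -1.1674) x2=(-0.2379, 0.1282, -0.4555) x3=(1.4287, -0.5486, 0.0819) x4=(1.0135, 0.2681, 0.1147)
step 28: x0=(-0.1017, 0.7637, 0.1861) x1=(0.6797, -0.5083, -1.1219) x2=(-0.2081, 0.1185, -0.4745) x3=(1.4182, -0.5640, 0.0895) x4=(0.9957, 0.1909, 0.0495)
step 29: x0=(-0.1065, 0.7646, 0.1878) x1=(0.6725, -0.4482, -1.0764) x2=(-0.1784, 0.1087, -0.4935) x3=(1.4076, -0.5794, 0.0971) x4=(0.9781, 0.1143, -0.0157)
step 30: x0=(-0.1111, 0.7654, 0.1896) x1=(0.6652, -0.3880, -1.0311) x2=(-0.1487, 0.0987, -0.5127) x3=(1.3967, -0.5949, 0.1047) x4=(0.9605, 0.0384, -0.0805)
step 31: x0=(-0.1154, 0.7661, 0.1914) x1=(0.6580, -0.3279, -0.9859) x2=(-0.1192, 0.0886, -0.5319) x3=(1.3858, -0.6104, 0.1124) x4=(0.9431, -0.0368, -0.1451)
step 32: x0=(-0.1195, 0.7668, 0.1934) x1=(0.6507, -0.2679, -0.9412) x2=(-0.0899, 0.0784, -0.5511) x3=(1.3748, -0.6259, 0.1203) x4=(0.9260, -0.1112, -0.2093)
step 33: x0=(-0.1233, 0.7673, 0.1954) x1=(0.6435, -0.2080, -0.8971) x2=(-0.0608, 0.0681, -0.5705) x3=(1.3637, -0.6415, 0.1284) x4=(0.9091, -0.1851, -0.2729)
step 34: x0=(-0.1269, 0.7678, 0.1975) x1=(0.6364, -0.1482, -0.8535) x2=(-0.0321, 0.0578, -0.5898) x3=(1.3526, -0.6571, 0.1367) x4=(0.8925, -0.2585, -0.3360)
step 35: x0=(-0.1303, 0.7681, 0.1998) x1=(0.6293, -0.0883, -0.8107) x2=(-0.0037, 0.0475, -0.6092) x3=(1.3414, -0.6726, 0.1452) x4=(0.8764, -0.3318, -0.3985)
step 36: x0=(-0.1334, 0.7684, 0.2022) x1=(0.6224, -0.0282, -0.7686) x2=(0.0243, 0.0372, -0.6287) x3=(1.3302, -0.6881, 0.1540) x4=(0.8608, -0.4054, -0.4606)
step 37: x0=(-0.1362, 0.7685, 0.2047) x1=(0.6157, 0.0323, -0.7269) x2=(0.0518, 0.0269, -0.6481) x3=(1.3190, -0.7035, 0.1630) x4=(0.8456, -0.4797, -0.5223)
step 38: x0=(-0.1388, 0.7683, 0.2073) x1=(0.6093, 0.0933, -0.6857) x2=(0.0788, 0.0166, -0.6676) x3=(1.3077, -0.7188, 0.1723) x4=(0.8308, -0.5548, -0.5841)
step 39: x0=(-0.1412, 0.7680, 0.2100) x1=(0.6034, 0.1549, -0.6446) x2=(0.1054, 0.0063, -0.6872) x3=(1.2963, -0.7339, 0.1819) x4=(0.8163, -0.6308, -0.6461)

no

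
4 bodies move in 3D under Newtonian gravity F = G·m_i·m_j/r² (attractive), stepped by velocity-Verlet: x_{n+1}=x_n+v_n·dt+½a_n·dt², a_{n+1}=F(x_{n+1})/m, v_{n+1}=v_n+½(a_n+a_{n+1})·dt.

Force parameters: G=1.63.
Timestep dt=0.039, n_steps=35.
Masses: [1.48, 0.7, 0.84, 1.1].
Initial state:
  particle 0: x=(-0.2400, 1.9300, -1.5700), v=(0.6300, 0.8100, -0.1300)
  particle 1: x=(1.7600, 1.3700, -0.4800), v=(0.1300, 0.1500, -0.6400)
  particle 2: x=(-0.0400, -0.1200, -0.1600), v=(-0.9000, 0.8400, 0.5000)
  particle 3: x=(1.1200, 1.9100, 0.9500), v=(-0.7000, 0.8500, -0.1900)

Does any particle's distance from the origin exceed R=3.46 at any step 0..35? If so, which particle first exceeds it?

no

step 0: x0=(-0.2400, 1.9300, -1.5700) x1=(1.7600, 1.3700, -0.4800) x2=(-0.0400, -0.1200, -0.1600) x3=(1.1200, 1.9100, 0.9500)
step 1: x0=(-0.2152, 1.9614, -1.5748) x1=(1.7645, 1.3760, -0.5047) x2=(-0.0749, -0.0867, -0.1406) x3=(1.0926, 1.9429, 0.9421)
step 2: x0=(-0.1900, 1.9925, -1.5789) x1=(1.7677, 1.3822, -0.5288) x2=(-0.1094, -0.0525, -0.1214) x3=(1.0652, 1.9754, 0.9331)
step 3: x0=(-0.1643, 2.0232, -1.5823) x1=(1.7696, 1.3887, -0.5523) x2=(-0.1436, -0.0173, -0.1024) x3=(1.0376, 2.0074, 0.9230)
step 4: x0=(-0.1381, 2.0535, -1.5851) x1=(1.7704, 1.3955, -0.5754) x2=(-0.1772, 0.0189, -0.0837) x3=(1.0099, 2.0390, 0.9120)
step 5: x0=(-0.1116, 2.0835, -1.5873) x1=(1.7698, 1.4027, -0.5981) x2=(-0.2105, 0.0561, -0.0652) x3=(0.9821, 2.0702, 0.8999)
step 6: x0=(-0.0846, 2.1131, -1.5887) x1=(1.7680, 1.4101, -0.6203) x2=(-0.2433, 0.0942, -0.0469) x3=(0.9541, 2.1009, 0.8868)
step 7: x0=(-0.0572, 2.1424, -1.5895) x1=(1.7650, 1.4180, -0.6421) x2=(-0.2756, 0.1333, -0.0289) x3=(0.9261, 2.1311, 0.8727)
step 8: x0=(-0.0293, 2.1712, -1.5895) x1=(1.7607, 1.4262, -0.6635) x2=(-0.3075, 0.1733, -0.0111) x3=(0.8978, 2.1609, 0.8576)
step 9: x0=(-0.0011, 2.1997, -1.5888) x1=(1.7551, 1.4348, -0.6846) x2=(-0.3388, 0.2142, 0.0064) x3=(0.8695, 2.1902, 0.8415)
step 10: x0=(0.0276, 2.2278, -1.5874) x1=(1.7482, 1.4438, -0.7054) x2=(-0.3696, 0.2560, 0.0236) x3=(0.8410, 2.2191, 0.8243)
step 11: x0=(0.0567, 2.2555, -1.5851) x1=(1.7400, 1.4533, -0.7258) x2=(-0.3999, 0.2988, 0.0405) x3=(0.8124, 2.2475, 0.8062)
step 12: x0=(0.0862, 2.2828, -1.5822) x1=(1.7304, 1.4633, -0.7460) x2=(-0.4296, 0.3425, 0.0572) x3=(0.7836, 2.2755, 0.7871)
step 13: x0=(0.1161, 2.3097, -1.5784) x1=(1.7196, 1.4738, -0.7659) x2=(-0.4588, 0.3870, 0.0736) x3=(0.7547, 2.3029, 0.7669)
step 14: x0=(0.1464, 2.3362, -1.5737) x1=(1.7074, 1.4848, -0.7855) x2=(-0.4873, 0.4325, 0.0897) x3=(0.7257, 2.3299, 0.7456)
step 15: x0=(0.1772, 2.3623, -1.5683) x1=(1.6938, 1.4964, -0.8050) x2=(-0.5153, 0.4789, 0.1055) x3=(0.6965, 2.3564, 0.7233)
step 16: x0=(0.2083, 2.3879, -1.5620) x1=(1.6788, 1.5087, -0.8242) x2=(-0.5426, 0.5262, 0.1211) x3=(0.6672, 2.3824, 0.7000)
step 17: x0=(0.2399, 2.4131, -1.5547) x1=(1.6624, 1.5216, -0.8432) x2=(-0.5693, 0.5744, 0.1363) x3=(0.6377, 2.4080, 0.6755)
step 18: x0=(0.2718, 2.4378, -1.5466) x1=(1.6446, 1.5352, -0.8620) x2=(-0.5953, 0.6235, 0.1512) x3=(0.6081, 2.4329, 0.6500)
step 19: x0=(0.3042, 2.4620, -1.5375) x1=(1.6252, 1.5496, -0.8807) x2=(-0.6206, 0.6735, 0.1658) x3=(0.5784, 2.4574, 0.6232)
step 20: x0=(0.3370, 2.4857, -1.5274) x1=(1.6044, 1.5648, -0.8992) x2=(-0.6453, 0.7243, 0.1800) x3=(0.5486, 2.4814, 0.5954)
step 21: x0=(0.3701, 2.5089, -1.5163) x1=(1.5819, 1.5810, -0.9176) x2=(-0.6691, 0.7761, 0.1939) x3=(0.5186, 2.5048, 0.5663)
step 22: x0=(0.4037, 2.5315, -1.5042) x1=(1.5579, 1.5981, -0.9360) x2=(-0.6923, 0.8288, 0.2075) x3=(0.4886, 2.5276, 0.5360)
step 23: x0=(0.4377, 2.5536, -1.4910) x1=(1.5322, 1.6162, -0.9542) x2=(-0.7146, 0.8824, 0.2208) x3=(0.4585, 2.5499, 0.5045)
step 24: x0=(0.4721, 2.5750, -1.4766) x1=(1.5048, 1.6356, -0.9724) x2=(-0.7362, 0.9369, 0.2337) x3=(0.4283, 2.5716, 0.4717)
step 25: x0=(0.5069, 2.5957, -1.4611) x1=(1.4757, 1.6562, -0.9905) x2=(-0.7569, 0.9924, 0.2462) x3=(0.3980, 2.5926, 0.4375)
step 26: x0=(0.5421, 2.6156, -1.4443) x1=(1.4447, 1.6782, -1.0086) x2=(-0.7768, 1.0487, 0.2583) x3=(0.3677, 2.6131, 0.4020)
step 27: x0=(0.5776, 2.6348, -1.4263) x1=(1.4119, 1.7018, -1.0267) x2=(-0.7957, 1.1061, 0.2700) x3=(0.3375, 2.6329, 0.3651)
step 28: x0=(0.6136, 2.6531, -1.4069) x1=(1.3770, 1.7272, -1.0449) x2=(-0.8138, 1.1644, 0.2814) x3=(0.3072, 2.6520, 0.3267)
step 29: x0=(0.6499, 2.6704, -1.3862) x1=(1.3401, 1.7545, -1.0630) x2=(-0.8309, 1.2236, 0.2923) x3=(0.2771, 2.6705, 0.2869)
step 30: x0=(0.6865, 2.6866, -1.3640) x1=(1.3011, 1.7841, -1.0812) x2=(-0.8470, 1.2838, 0.3027) x3=(0.2471, 2.6882, 0.2455)
step 31: x0=(0.7235, 2.7016, -1.3404) x1=(1.2598, 1.8163, -1.0995) x2=(-0.8620, 1.3451, 0.3126) x3=(0.2173, 2.7052, 0.2025)
step 32: x0=(0.7607, 2.7151, -1.3153) x1=(1.2162, 1.8516, -1.1178) x2=(-0.8760, 1.4073, 0.3220) x3=(0.1878, 2.7215, 0.1579)
step 33: x0=(0.7982, 2.7270, -1.2886) x1=(1.1702, 1.8903, -1.1361) x2=(-0.8888, 1.4706, 0.3309) x3=(0.1586, 2.7369, 0.1117)
step 34: x0=(0.8358, 2.7369, -1.2604) x1=(1.1218, 1.9332, -1.1544) x2=(-0.9005, 1.5349, 0.3392) x3=(0.1299, 2.7515, 0.0638)
step 35: x0=(0.8734, 2.7445, -1.2306) x1=(1.0710, 1.9811, -1.1724) x2=(-0.9110, 1.6003, 0.3468) x3=(0.1018, 2.7652, 0.0142)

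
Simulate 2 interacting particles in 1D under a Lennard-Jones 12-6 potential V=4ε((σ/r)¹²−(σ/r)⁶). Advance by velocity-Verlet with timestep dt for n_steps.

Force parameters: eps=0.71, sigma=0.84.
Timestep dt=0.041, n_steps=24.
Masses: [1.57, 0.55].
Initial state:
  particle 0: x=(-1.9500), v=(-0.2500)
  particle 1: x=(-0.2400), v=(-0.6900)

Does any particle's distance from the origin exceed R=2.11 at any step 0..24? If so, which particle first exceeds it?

no

step 0: x0=(-1.9500) x1=(-0.2400)
step 1: x0=(-1.9602) x1=(-0.2685)
step 2: x0=(-1.9702) x1=(-0.2974)
step 3: x0=(-1.9800) x1=(-0.3269)
step 4: x0=(-1.9897) x1=(-0.3568)
step 5: x0=(-1.9992) x1=(-0.3873)
step 6: x0=(-2.0084) x1=(-0.4185)
step 7: x0=(-2.0174) x1=(-0.4503)
step 8: x0=(-2.0262) x1=(-0.4829)
step 9: x0=(-2.0347) x1=(-0.5163)
step 10: x0=(-2.0428) x1=(-0.5506)
step 11: x0=(-2.0506) x1=(-0.5860)
step 12: x0=(-2.0579) x1=(-0.6226)
step 13: x0=(-2.0648) x1=(-0.6604)
step 14: x0=(-2.0711) x1=(-0.6999)
step 15: x0=(-2.0769) x1=(-0.7411)
step 16: x0=(-2.0818) x1=(-0.7844)
step 17: x0=(-2.0859) x1=(-0.8303)
step 18: x0=(-2.0890) x1=(-0.8792)
step 19: x0=(-2.0907) x1=(-0.9319)
step 20: x0=(-2.0908) x1=(-0.9892)
step 21: x0=(-2.0889) x1=(-1.0521)
step 22: x0=(-2.0848) x1=(-1.1212)
step 23: x0=(-2.0798) x1=(-1.1932)
step 24: x0=(-2.0814) x1=(-1.2462)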